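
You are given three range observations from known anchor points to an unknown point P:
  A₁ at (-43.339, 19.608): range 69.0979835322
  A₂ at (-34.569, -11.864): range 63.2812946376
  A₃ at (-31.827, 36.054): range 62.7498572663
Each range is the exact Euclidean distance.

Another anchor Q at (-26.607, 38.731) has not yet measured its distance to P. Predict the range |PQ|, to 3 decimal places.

eq1: (x + 43.339)² + (y − 19.608)² = 69.0979835322²
eq2: (x + 34.569)² + (y + 11.864)² = 63.2812946376²
eq3: (x + 31.827)² + (y − 36.054)² = 62.7498572663²
eq1−eq3, eq1−eq2 (x²,y² cancel):
  23.024·x + 32.892·y = 887.093001
  17.540·x − 62.944·y = -156.963251
det = 23.024·-62.944 − 32.892·17.540 = -2026.148336
x = (887.093001·-62.944 − 32.892·-156.963251) / -2026.148336 = 25.010186
y = (23.024·-156.963251 − 887.093001·17.540) / -2026.148336 = 9.463045
|P − Q| = √((25.010186 − -26.607)² + (9.463045 − 38.731)²) = 59.337569

59.338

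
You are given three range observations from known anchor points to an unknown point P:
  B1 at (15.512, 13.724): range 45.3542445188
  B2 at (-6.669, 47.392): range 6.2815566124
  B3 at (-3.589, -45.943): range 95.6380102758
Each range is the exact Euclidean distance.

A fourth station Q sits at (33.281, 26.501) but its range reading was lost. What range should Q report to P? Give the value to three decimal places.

51.276

eq1: (x − 15.512)² + (y − 13.724)² = 45.3542445188²
eq2: (x + 6.669)² + (y − 47.392)² = 6.2815566124²
eq3: (x + 3.589)² + (y + 45.943)² = 95.6380102758²
eq3−eq2, eq3−eq1 (x²,y² cancel):
  -6.160·x + 186.670·y = 9274.008111
  38.202·x + 119.334·y = 5394.951664
det = -6.160·119.334 − 186.670·38.202 = -7866.264780
x = (9274.008111·119.334 − 186.670·5394.951664) / -7866.264780 = -12.665332
y = (-6.160·5394.951664 − 9274.008111·38.202) / -7866.264780 = 49.263351
|P − Q| = √((-12.665332 − 33.281)² + (49.263351 − 26.501)²) = 51.275628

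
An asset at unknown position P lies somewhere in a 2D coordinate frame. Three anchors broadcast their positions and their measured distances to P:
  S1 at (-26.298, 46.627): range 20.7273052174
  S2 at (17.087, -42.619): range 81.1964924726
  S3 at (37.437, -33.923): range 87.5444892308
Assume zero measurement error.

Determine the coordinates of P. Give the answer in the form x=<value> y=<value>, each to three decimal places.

eq1: (x + 26.298)² + (y − 46.627)² = 20.7273052174²
eq2: (x − 17.087)² + (y + 42.619)² = 81.1964924726²
eq3: (x − 37.437)² + (y + 33.923)² = 87.5444892308²
eq1−eq3, eq1−eq2 (x²,y² cancel):
  127.470·x − 161.100·y = -7547.779448
  86.770·x − 178.492·y = -6920.566411
det = 127.470·-178.492 − -161.100·86.770 = -8773.728240
x = (-7547.779448·-178.492 − -161.100·-6920.566411) / -8773.728240 = -26.478481
y = (127.470·-6920.566411 − -7547.779448·86.770) / -8773.728240 = 25.900481

x=-26.478 y=25.900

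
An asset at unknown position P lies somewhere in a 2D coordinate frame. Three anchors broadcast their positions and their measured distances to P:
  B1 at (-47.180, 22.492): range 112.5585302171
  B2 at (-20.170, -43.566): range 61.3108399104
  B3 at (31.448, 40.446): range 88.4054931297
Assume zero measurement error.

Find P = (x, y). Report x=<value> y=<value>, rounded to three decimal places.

x=41.018 y=-47.440

eq1: (x + 47.180)² + (y − 22.492)² = 112.5585302171²
eq2: (x + 20.170)² + (y + 43.566)² = 61.3108399104²
eq3: (x − 31.448)² + (y − 40.446)² = 88.4054931297²
eq2−eq3, eq2−eq1 (x²,y² cancel):
  103.236·x + 168.024·y = -3736.481761
  -54.020·x + 132.116·y = -8483.386426
det = 103.236·132.116 − 168.024·-54.020 = 22715.783856
x = (-3736.481761·132.116 − 168.024·-8483.386426) / 22715.783856 = 41.018329
y = (103.236·-8483.386426 − -3736.481761·-54.020) / 22715.783856 = -47.439949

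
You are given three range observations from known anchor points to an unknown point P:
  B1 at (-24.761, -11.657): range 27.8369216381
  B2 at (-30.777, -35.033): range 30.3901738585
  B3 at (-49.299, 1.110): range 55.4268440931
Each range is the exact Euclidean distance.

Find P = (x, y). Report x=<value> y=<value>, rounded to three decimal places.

x=-1.487 y=-26.929

eq1: (x + 24.761)² + (y + 11.657)² = 27.8369216381²
eq2: (x + 30.777)² + (y + 35.033)² = 30.3901738585²
eq3: (x + 49.299)² + (y − 1.110)² = 55.4268440931²
eq2−eq1, eq2−eq3 (x²,y² cancel):
  12.032·x + 46.752·y = -1276.873587
  -37.044·x + 72.286·y = -1891.483696
det = 12.032·72.286 − 46.752·-37.044 = 2601.626240
x = (-1276.873587·72.286 − 46.752·-1891.483696) / 2601.626240 = -1.487315
y = (12.032·-1891.483696 − -1276.873587·-37.044) / 2601.626240 = -26.928863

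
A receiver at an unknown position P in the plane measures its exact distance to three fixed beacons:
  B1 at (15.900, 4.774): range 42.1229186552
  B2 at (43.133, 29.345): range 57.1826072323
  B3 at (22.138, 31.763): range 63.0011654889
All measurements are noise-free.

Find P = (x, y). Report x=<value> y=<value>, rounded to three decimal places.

eq1: (x − 15.900)² + (y − 4.774)² = 42.1229186552²
eq2: (x − 43.133)² + (y − 29.345)² = 57.1826072323²
eq3: (x − 22.138)² + (y − 31.763)² = 63.0011654889²
eq1−eq3, eq1−eq2 (x²,y² cancel):
  12.476·x + 53.978·y = -971.428440
  54.466·x + 49.142·y = 950.473344
det = 12.476·49.142 − 53.978·54.466 = -2326.870156
x = (-971.428440·49.142 − 53.978·950.473344) / -2326.870156 = 42.564724
y = (12.476·950.473344 − -971.428440·54.466) / -2326.870156 = -27.834783

x=42.565 y=-27.835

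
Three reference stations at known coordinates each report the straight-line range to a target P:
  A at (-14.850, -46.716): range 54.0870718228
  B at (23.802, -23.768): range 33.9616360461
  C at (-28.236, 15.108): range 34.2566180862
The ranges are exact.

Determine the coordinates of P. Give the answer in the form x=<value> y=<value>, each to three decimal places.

x=4.144 y=3.926

eq1: (x + 14.850)² + (y + 46.716)² = 54.0870718228²
eq2: (x − 23.802)² + (y + 23.768)² = 33.9616360461²
eq3: (x + 28.236)² + (y − 15.108)² = 34.2566180862²
eq3−eq2, eq3−eq1 (x²,y² cancel):
  104.076·x − 77.752·y = 126.052828
  26.772·x − 123.648·y = -374.511660
det = 104.076·-123.648 − -77.752·26.772 = -10787.212704
x = (126.052828·-123.648 − -77.752·-374.511660) / -10787.212704 = 4.144278
y = (104.076·-374.511660 − 126.052828·26.772) / -10787.212704 = 3.926164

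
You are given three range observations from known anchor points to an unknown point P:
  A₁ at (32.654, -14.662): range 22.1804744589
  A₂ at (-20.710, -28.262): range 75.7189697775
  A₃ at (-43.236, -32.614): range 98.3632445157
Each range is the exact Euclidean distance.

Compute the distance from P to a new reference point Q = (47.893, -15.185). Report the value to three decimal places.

14.776

eq1: (x − 32.654)² + (y + 14.662)² = 22.1804744589²
eq2: (x + 20.710)² + (y + 28.262)² = 75.7189697775²
eq3: (x + 43.236)² + (y + 32.614)² = 98.3632445157²
eq1−eq3, eq1−eq2 (x²,y² cancel):
  -151.780·x − 35.904·y = -7531.587692
  -106.728·x − 27.200·y = -5295.002153
det = -151.780·-27.200 − -35.904·-106.728 = 296.453888
x = (-7531.587692·-27.200 − -35.904·-5295.002153) / 296.453888 = 49.746111
y = (-151.780·-5295.002153 − -7531.587692·-106.728) / 296.453888 = -0.525763
|P − Q| = √((49.746111 − 47.893)² + (-0.525763 − -15.185)²) = 14.775901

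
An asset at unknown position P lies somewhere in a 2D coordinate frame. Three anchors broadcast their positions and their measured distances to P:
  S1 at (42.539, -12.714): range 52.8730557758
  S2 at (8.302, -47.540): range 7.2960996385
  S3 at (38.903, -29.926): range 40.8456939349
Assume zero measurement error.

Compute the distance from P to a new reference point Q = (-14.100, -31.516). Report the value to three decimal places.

eq1: (x − 42.539)² + (y + 12.714)² = 52.8730557758²
eq2: (x − 8.302)² + (y + 47.540)² = 7.2960996385²
eq3: (x − 38.903)² + (y + 29.926)² = 40.8456939349²
eq2−eq1, eq2−eq3 (x²,y² cancel):
  68.474·x + 69.652·y = -3100.089444
  61.202·x + 35.228·y = -1535.103562
det = 68.474·35.228 − 69.652·61.202 = -1850.639632
x = (-3100.089444·35.228 − 69.652·-1535.103562) / -1850.639632 = 1.235744
y = (68.474·-1535.103562 − -3100.089444·61.202) / -1850.639632 = -45.723106
|P − Q| = √((1.235744 − -14.100)² + (-45.723106 − -31.516)²) = 20.905189

20.905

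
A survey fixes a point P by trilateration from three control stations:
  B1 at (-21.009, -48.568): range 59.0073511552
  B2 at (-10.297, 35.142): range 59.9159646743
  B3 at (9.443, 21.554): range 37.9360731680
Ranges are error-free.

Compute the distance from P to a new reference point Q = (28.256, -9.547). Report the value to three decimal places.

3.958

eq1: (x + 21.009)² + (y + 48.568)² = 59.0073511552²
eq2: (x + 10.297)² + (y − 35.142)² = 59.9159646743²
eq3: (x − 9.443)² + (y − 21.554)² = 37.9360731680²
eq2−eq1, eq2−eq3 (x²,y² cancel):
  -21.424·x − 167.420·y = 1567.295664
  39.480·x − 27.176·y = 1363.533967
det = -21.424·-27.176 − -167.420·39.480 = 7191.960224
x = (1567.295664·-27.176 − -167.420·1363.533967) / 7191.960224 = 25.819112
y = (-21.424·1363.533967 − 1567.295664·39.480) / 7191.960224 = -12.665418
|P − Q| = √((25.819112 − 28.256)² + (-12.665418 − -9.547)²) = 3.957645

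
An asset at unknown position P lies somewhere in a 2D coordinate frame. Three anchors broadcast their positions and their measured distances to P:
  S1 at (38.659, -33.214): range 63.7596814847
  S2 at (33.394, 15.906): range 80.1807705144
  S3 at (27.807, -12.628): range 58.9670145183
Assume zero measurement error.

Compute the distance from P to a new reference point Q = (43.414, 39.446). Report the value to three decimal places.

104.144

eq1: (x − 38.659)² + (y + 33.214)² = 63.7596814847²
eq2: (x − 33.394)² + (y − 15.906)² = 80.1807705144²
eq3: (x − 27.807)² + (y + 12.628)² = 58.9670145183²
eq1−eq2, eq1−eq3 (x²,y² cancel):
  -10.530·x + 98.240·y = -3593.186982
  -21.704·x + 41.172·y = -1076.804262
det = -10.530·41.172 − 98.240·-21.704 = 1698.659800
x = (-3593.186982·41.172 − 98.240·-1076.804262) / 1698.659800 = -24.815707
y = (-10.530·-1076.804262 − -3593.186982·-21.704) / 1698.659800 = -39.235509
|P − Q| = √((-24.815707 − 43.414)² + (-39.235509 − 39.446)²) = 104.144480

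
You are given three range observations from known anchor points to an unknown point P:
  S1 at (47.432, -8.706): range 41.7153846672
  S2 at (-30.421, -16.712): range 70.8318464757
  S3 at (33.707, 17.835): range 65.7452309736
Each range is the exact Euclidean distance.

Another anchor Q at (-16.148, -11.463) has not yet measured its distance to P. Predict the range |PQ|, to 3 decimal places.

61.324

eq1: (x − 47.432)² + (y + 8.706)² = 41.7153846672²
eq2: (x + 30.421)² + (y + 16.712)² = 70.8318464757²
eq3: (x − 33.707)² + (y − 17.835)² = 65.7452309736²
eq2−eq1, eq2−eq3 (x²,y² cancel):
  155.706·x + 16.012·y = 4397.838032
  128.256·x + 69.094·y = 944.235968
det = 155.706·69.094 − 16.012·128.256 = 8704.715292
x = (4397.838032·69.094 − 16.012·944.235968) / 8704.715292 = 33.171115
y = (155.706·944.235968 − 4397.838032·128.256) / 8704.715292 = -47.908047
|P − Q| = √((33.171115 − -16.148)² + (-47.908047 − -11.463)²) = 61.323866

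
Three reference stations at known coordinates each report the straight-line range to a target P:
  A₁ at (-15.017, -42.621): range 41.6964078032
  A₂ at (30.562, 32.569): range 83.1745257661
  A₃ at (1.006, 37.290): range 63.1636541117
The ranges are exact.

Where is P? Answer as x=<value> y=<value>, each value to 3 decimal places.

eq1: (x + 15.017)² + (y + 42.621)² = 41.6964078032²
eq2: (x − 30.562)² + (y − 32.569)² = 83.1745257661²
eq3: (x − 1.006)² + (y − 37.290)² = 63.1636541117²
eq2−eq1, eq2−eq3 (x²,y² cancel):
  -91.158·x − 150.380·y = 5226.695638
  -59.112·x + 9.442·y = 2325.135067
det = -91.158·9.442 − -150.380·-59.112 = -9749.976396
x = (5226.695638·9.442 − -150.380·2325.135067) / -9749.976396 = -40.923614
y = (-91.158·2325.135067 − 5226.695638·-59.112) / -9749.976396 = -9.949334

x=-40.924 y=-9.949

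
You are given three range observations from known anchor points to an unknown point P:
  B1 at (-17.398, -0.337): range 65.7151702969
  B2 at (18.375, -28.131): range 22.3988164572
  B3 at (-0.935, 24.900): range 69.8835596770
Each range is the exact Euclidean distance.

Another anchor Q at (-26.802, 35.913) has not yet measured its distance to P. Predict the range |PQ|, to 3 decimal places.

95.177

eq1: (x + 17.398)² + (y + 0.337)² = 65.7151702969²
eq2: (x − 18.375)² + (y + 28.131)² = 22.3988164572²
eq3: (x + 0.935)² + (y − 24.900)² = 69.8835596770²
eq3−eq1, eq3−eq2 (x²,y² cancel):
  -32.926·x − 50.474·y = 247.148054
  38.620·x − 106.062·y = 4890.114495
det = -32.926·-106.062 − -50.474·38.620 = 5441.503292
x = (247.148054·-106.062 − -50.474·4890.114495) / 5441.503292 = 40.542220
y = (-32.926·4890.114495 − 247.148054·38.620) / 5441.503292 = -31.343685
|P − Q| = √((40.542220 − -26.802)² + (-31.343685 − 35.913)²) = 95.177233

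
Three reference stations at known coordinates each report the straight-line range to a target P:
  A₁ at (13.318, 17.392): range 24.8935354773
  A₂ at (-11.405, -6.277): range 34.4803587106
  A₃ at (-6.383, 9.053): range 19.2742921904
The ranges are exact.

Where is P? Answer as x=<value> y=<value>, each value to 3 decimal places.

x=-9.141 y=28.129

eq1: (x − 13.318)² + (y − 17.392)² = 24.8935354773²
eq2: (x + 11.405)² + (y + 6.277)² = 34.4803587106²
eq3: (x + 6.383)² + (y − 9.053)² = 19.2742921904²
eq1−eq2, eq1−eq3 (x²,y² cancel):
  -49.446·x − 47.338·y = -879.583062
  -39.402·x − 16.678·y = -108.961521
det = -49.446·-16.678 − -47.338·-39.402 = -1040.551488
x = (-879.583062·-16.678 − -47.338·-108.961521) / -1040.551488 = -9.140985
y = (-49.446·-108.961521 − -879.583062·-39.402) / -1040.551488 = 28.128950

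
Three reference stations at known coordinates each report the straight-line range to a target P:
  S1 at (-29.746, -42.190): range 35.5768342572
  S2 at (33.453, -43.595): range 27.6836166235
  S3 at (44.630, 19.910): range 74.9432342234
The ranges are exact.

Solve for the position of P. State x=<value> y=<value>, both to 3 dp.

eq1: (x + 29.746)² + (y + 42.190)² = 35.5768342572²
eq2: (x − 33.453)² + (y + 43.595)² = 27.6836166235²
eq3: (x − 44.630)² + (y − 19.910)² = 74.9432342234²
eq2−eq3, eq2−eq1 (x²,y² cancel):
  22.354·x + 127.010·y = -5481.487961
  -126.398·x + 2.810·y = -854.135124
det = 22.354·2.810 − 127.010·-126.398 = 16116.624720
x = (-5481.487961·2.810 − 127.010·-854.135124) / 16116.624720 = 5.775448
y = (22.354·-854.135124 − -5481.487961·-126.398) / 16116.624720 = -44.174414

x=5.775 y=-44.174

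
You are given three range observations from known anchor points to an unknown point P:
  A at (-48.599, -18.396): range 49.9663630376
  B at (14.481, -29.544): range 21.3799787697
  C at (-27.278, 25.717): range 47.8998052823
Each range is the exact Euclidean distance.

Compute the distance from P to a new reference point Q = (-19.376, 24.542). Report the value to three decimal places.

eq1: (x + 48.599)² + (y + 18.396)² = 49.9663630376²
eq2: (x − 14.481)² + (y + 29.544)² = 21.3799787697²
eq3: (x + 27.278)² + (y − 25.717)² = 47.8998052823²
eq1−eq3, eq1−eq2 (x²,y² cancel):
  42.642·x + 88.226·y = -1092.576155
  126.160·x − 22.296·y = 421.805623
det = 42.642·-22.296 − 88.226·126.160 = -12081.338192
x = (-1092.576155·-22.296 − 88.226·421.805623) / -12081.338192 = 1.063967
y = (42.642·421.805623 − -1092.576155·126.160) / -12081.338192 = -12.898078
|P − Q| = √((1.063967 − -19.376)² + (-12.898078 − 24.542)²) = 42.656203

42.656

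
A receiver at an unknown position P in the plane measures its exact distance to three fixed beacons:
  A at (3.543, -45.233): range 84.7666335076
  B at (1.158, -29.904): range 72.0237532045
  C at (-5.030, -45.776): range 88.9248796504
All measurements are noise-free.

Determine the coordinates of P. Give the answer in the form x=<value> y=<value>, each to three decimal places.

eq1: (x − 3.543)² + (y + 45.233)² = 84.7666335076²
eq2: (x − 1.158)² + (y + 29.904)² = 72.0237532045²
eq3: (x + 5.030)² + (y + 45.776)² = 88.9248796504²
eq2−eq1, eq2−eq3 (x²,y² cancel):
  4.770·x − 30.658·y = -834.974173
  -12.376·x − 31.744·y = -1495.060299
det = 4.770·-31.744 − -30.658·-12.376 = -530.842288
x = (-834.974173·-31.744 − -30.658·-1495.060299) / -530.842288 = 36.414089
y = (4.770·-1495.060299 − -834.974173·-12.376) / -530.842288 = 32.900691

x=36.414 y=32.901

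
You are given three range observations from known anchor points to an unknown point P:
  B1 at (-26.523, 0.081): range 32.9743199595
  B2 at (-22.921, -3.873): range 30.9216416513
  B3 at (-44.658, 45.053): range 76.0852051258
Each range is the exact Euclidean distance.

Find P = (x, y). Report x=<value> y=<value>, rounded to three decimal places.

x=-38.198 y=-30.757

eq1: (x + 26.523)² + (y − 0.081)² = 32.9743199595²
eq2: (x + 22.921)² + (y + 3.873)² = 30.9216416513²
eq3: (x + 44.658)² + (y − 45.053)² = 76.0852051258²
eq1−eq2, eq1−eq3 (x²,y² cancel):
  7.204·x − 7.908·y = -31.945866
  -36.270·x + 89.944·y = -1381.018979
det = 7.204·89.944 − -7.908·-36.270 = 361.133416
x = (-31.945866·89.944 − -7.908·-1381.018979) / 361.133416 = -38.197620
y = (7.204·-1381.018979 − -31.945866·-36.270) / 361.133416 = -30.757434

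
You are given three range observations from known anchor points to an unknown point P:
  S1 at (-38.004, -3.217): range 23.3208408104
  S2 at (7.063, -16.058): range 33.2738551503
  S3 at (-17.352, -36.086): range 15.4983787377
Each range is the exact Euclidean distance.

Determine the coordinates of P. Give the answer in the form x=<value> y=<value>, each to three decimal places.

x=-25.499 y=-22.902

eq1: (x + 38.004)² + (y + 3.217)² = 23.3208408104²
eq2: (x − 7.063)² + (y + 16.058)² = 33.2738551503²
eq3: (x + 17.352)² + (y + 36.086)² = 15.4983787377²
eq2−eq1, eq2−eq3 (x²,y² cancel):
  -90.134·x + 25.682·y = 1710.195592
  -48.830·x − 40.056·y = 2162.495660
det = -90.134·-40.056 − 25.682·-48.830 = 4864.459564
x = (1710.195592·-40.056 − 25.682·2162.495660) / 4864.459564 = -25.499402
y = (-90.134·2162.495660 − 1710.195592·-48.830) / 4864.459564 = -22.901934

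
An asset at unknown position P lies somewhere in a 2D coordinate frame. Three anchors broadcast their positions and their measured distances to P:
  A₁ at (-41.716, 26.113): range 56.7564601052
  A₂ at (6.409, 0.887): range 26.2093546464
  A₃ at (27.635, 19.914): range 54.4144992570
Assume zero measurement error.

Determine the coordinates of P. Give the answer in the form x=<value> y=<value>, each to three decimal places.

x=-9.034 y=-20.289

eq1: (x + 41.716)² + (y − 26.113)² = 56.7564601052²
eq2: (x − 6.409)² + (y − 0.887)² = 26.2093546464²
eq3: (x − 27.635)² + (y − 19.914)² = 54.4144992570²
eq1−eq2, eq1−eq3 (x²,y² cancel):
  96.250·x − 50.452·y = 154.114118
  138.702·x − 12.398·y = -1001.494770
det = 96.250·-12.398 − -50.452·138.702 = 5804.485804
x = (154.114118·-12.398 − -50.452·-1001.494770) / 5804.485804 = -9.034068
y = (96.250·-1001.494770 − 154.114118·138.702) / 5804.485804 = -20.289447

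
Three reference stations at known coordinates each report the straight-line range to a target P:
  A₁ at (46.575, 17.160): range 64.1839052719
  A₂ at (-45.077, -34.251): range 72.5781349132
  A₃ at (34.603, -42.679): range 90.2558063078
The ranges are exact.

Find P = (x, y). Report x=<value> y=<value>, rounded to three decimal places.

eq1: (x − 46.575)² + (y − 17.160)² = 64.1839052719²
eq2: (x + 45.077)² + (y + 34.251)² = 72.5781349132²
eq3: (x − 34.603)² + (y + 42.679)² = 90.2558063078²
eq3−eq2, eq3−eq1 (x²,y² cancel):
  -159.360·x + 16.856·y = 3064.727185
  23.944·x + 119.678·y = 3471.368451
det = -159.360·119.678 − 16.856·23.944 = -19475.486144
x = (3064.727185·119.678 − 16.856·3471.368451) / -19475.486144 = -15.828464
y = (-159.360·3471.368451 − 3064.727185·23.944) / -19475.486144 = 32.172707

x=-15.828 y=32.173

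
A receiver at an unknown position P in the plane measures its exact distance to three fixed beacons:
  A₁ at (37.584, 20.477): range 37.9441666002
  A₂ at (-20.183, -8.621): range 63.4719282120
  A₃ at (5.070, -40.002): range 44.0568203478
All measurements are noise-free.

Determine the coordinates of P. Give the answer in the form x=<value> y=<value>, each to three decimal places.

eq1: (x − 37.584)² + (y − 20.477)² = 37.9441666002²
eq2: (x + 20.183)² + (y + 8.621)² = 63.4719282120²
eq3: (x − 5.070)² + (y + 40.002)² = 44.0568203478²
eq1−eq3, eq1−eq2 (x²,y² cancel):
  -65.028·x − 120.958·y = -707.243321
  -115.534·x − 58.196·y = -3939.115347
det = -65.028·-58.196 − -120.958·-115.534 = -10190.392084
x = (-707.243321·-58.196 − -120.958·-3939.115347) / -10190.392084 = 42.717569
y = (-65.028·-3939.115347 − -707.243321·-115.534) / -10190.392084 = -17.118295

x=42.718 y=-17.118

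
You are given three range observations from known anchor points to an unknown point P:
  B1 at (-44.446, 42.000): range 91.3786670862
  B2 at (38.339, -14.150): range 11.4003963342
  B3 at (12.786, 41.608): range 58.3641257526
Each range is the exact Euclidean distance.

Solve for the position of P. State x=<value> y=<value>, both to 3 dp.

eq1: (x + 44.446)² + (y − 42.000)² = 91.3786670862²
eq2: (x − 38.339)² + (y + 14.150)² = 11.4003963342²
eq3: (x − 12.786)² + (y − 41.608)² = 58.3641257526²
eq1−eq3, eq1−eq2 (x²,y² cancel):
  114.464·x − 0.784·y = 3098.950168
  165.570·x − 112.300·y = 6150.746267
det = 114.464·-112.300 − -0.784·165.570 = -12724.500320
x = (3098.950168·-112.300 − -0.784·6150.746267) / -12724.500320 = 26.970797
y = (114.464·6150.746267 − 3098.950168·165.570) / -12724.500320 = -15.006156

x=26.971 y=-15.006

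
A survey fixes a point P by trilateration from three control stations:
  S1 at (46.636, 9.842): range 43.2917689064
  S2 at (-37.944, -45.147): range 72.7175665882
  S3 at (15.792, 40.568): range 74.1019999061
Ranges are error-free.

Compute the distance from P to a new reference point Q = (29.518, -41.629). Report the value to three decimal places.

10.966

eq1: (x − 46.636)² + (y − 9.842)² = 43.2917689064²
eq2: (x + 37.944)² + (y + 45.147)² = 72.7175665882²
eq3: (x − 15.792)² + (y − 40.568)² = 74.1019999061²
eq3−eq2, eq3−eq1 (x²,y² cancel):
  -107.472·x − 171.430·y = 1786.110757
  61.688·x − 61.452·y = 3993.560707
det = -107.472·-61.452 − -171.430·61.688 = 17179.543184
x = (1786.110757·-61.452 − -171.430·3993.560707) / 17179.543184 = 33.461660
y = (-107.472·3993.560707 − 1786.110757·61.688) / 17179.543184 = -31.396502
|P − Q| = √((33.461660 − 29.518)² + (-31.396502 − -41.629)²) = 10.966151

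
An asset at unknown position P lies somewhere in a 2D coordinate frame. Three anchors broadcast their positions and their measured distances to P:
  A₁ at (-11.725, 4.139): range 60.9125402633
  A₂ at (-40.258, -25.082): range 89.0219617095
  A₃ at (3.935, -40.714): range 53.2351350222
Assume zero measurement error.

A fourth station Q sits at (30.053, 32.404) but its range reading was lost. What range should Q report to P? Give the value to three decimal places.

eq1: (x + 11.725)² + (y − 4.139)² = 60.9125402633²
eq2: (x + 40.258)² + (y + 25.082)² = 89.0219617095²
eq3: (x − 3.935)² + (y + 40.714)² = 53.2351350222²
eq3−eq1, eq3−eq2 (x²,y² cancel):
  -31.320·x + 89.706·y = -2394.865035
  -88.386·x + 31.264·y = -4514.230799
det = -31.320·31.264 − 89.706·-88.386 = 6949.566036
x = (-2394.865035·31.264 − 89.706·-4514.230799) / 6949.566036 = 47.496567
y = (-31.320·-4514.230799 − -2394.865035·-88.386) / 6949.566036 = -10.113845
|P − Q| = √((47.496567 − 30.053)² + (-10.113845 − 32.404)²) = 45.956992

45.957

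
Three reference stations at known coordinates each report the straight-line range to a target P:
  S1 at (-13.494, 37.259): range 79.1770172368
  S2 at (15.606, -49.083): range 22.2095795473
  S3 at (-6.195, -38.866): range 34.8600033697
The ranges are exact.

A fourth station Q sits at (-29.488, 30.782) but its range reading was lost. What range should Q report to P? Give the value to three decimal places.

83.699

eq1: (x + 13.494)² + (y − 37.259)² = 79.1770172368²
eq2: (x − 15.606)² + (y + 49.083)² = 22.2095795473²
eq3: (x + 6.195)² + (y + 38.866)² = 34.8600033697²
eq2−eq3, eq2−eq1 (x²,y² cancel):
  -43.602·x + 20.434·y = -1825.698555
  -58.200·x + 172.684·y = -6858.101643
det = -43.602·172.684 − 20.434·-58.200 = -6340.108968
x = (-1825.698555·172.684 − 20.434·-6858.101643) / -6340.108968 = 27.622629
y = (-43.602·-6858.101643 − -1825.698555·-58.200) / -6340.108968 = -30.405044
|P − Q| = √((27.622629 − -29.488)² + (-30.405044 − 30.782)²) = 83.698736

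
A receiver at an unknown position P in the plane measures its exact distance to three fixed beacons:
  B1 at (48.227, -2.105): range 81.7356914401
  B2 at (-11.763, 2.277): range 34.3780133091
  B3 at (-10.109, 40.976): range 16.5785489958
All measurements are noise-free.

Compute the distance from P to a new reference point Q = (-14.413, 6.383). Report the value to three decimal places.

29.577

eq1: (x − 48.227)² + (y + 2.105)² = 81.7356914401²
eq2: (x + 11.763)² + (y − 2.277)² = 34.3780133091²
eq3: (x + 10.109)² + (y − 40.976)² = 16.5785489958²
eq3−eq1, eq3−eq2 (x²,y² cancel):
  116.672·x − 86.162·y = -5856.824871
  -3.308·x − 77.398·y = -2544.671071
det = 116.672·-77.398 − -86.162·-3.308 = -9315.203352
x = (-5856.824871·-77.398 − -86.162·-2544.671071) / -9315.203352 = -25.125869
y = (116.672·-2544.671071 − -5856.824871·-3.308) / -9315.203352 = 33.951620
|P − Q| = √((-25.125869 − -14.413)² + (33.951620 − 6.383)²) = 29.576923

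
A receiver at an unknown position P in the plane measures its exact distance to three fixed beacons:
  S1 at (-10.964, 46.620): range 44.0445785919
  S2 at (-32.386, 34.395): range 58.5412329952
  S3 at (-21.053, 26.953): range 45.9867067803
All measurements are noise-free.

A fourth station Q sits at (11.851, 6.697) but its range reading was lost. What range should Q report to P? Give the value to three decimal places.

eq1: (x + 10.964)² + (y − 46.620)² = 44.0445785919²
eq2: (x + 32.386)² + (y − 34.395)² = 58.5412329952²
eq3: (x + 21.053)² + (y − 26.953)² = 45.9867067803²
eq2−eq3, eq2−eq1 (x²,y² cancel):
  22.666·x − 14.884·y = 250.122757
  42.844·x + 24.450·y = 1548.915732
det = 22.666·24.450 − -14.884·42.844 = 1191.873796
x = (250.122757·24.450 − -14.884·1548.915732) / 1191.873796 = 24.473701
y = (22.666·1548.915732 − 250.122757·42.844) / 1191.873796 = 20.464805
|P − Q| = √((24.473701 − 11.851)² + (20.464805 − 6.697)²) = 18.678464

18.678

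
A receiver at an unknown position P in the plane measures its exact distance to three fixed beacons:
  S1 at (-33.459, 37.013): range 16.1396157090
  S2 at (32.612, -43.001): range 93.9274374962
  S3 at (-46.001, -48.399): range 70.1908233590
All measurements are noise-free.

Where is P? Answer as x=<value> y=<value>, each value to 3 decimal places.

x=-36.057 y=21.084

eq1: (x + 33.459)² + (y − 37.013)² = 16.1396157090²
eq2: (x − 32.612)² + (y + 43.001)² = 93.9274374962²
eq3: (x + 46.001)² + (y + 48.399)² = 70.1908233590²
eq1−eq3, eq1−eq2 (x²,y² cancel):
  -25.084·x − 170.824·y = -2697.176137
  132.142·x − 160.028·y = -8138.714624
det = -25.084·-160.028 − -170.824·132.142 = 26587.167360
x = (-2697.176137·-160.028 − -170.824·-8138.714624) / 26587.167360 = -36.057398
y = (-25.084·-8138.714624 − -2697.176137·132.142) / 26587.167360 = 21.083922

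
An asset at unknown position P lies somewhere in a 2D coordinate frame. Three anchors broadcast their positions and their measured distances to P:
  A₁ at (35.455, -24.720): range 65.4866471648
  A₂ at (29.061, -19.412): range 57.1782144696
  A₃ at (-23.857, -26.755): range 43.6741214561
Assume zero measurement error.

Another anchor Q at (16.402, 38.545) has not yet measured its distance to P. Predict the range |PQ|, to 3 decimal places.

eq1: (x − 35.455)² + (y + 24.720)² = 65.4866471648²
eq2: (x − 29.061)² + (y + 19.412)² = 57.1782144696²
eq3: (x + 23.857)² + (y + 26.755)² = 43.6741214561²
eq2−eq1, eq2−eq3 (x²,y² cancel):
  12.788·x − 10.616·y = -372.384787
  -105.836·x − 14.686·y = 1425.538334
det = 12.788·-14.686 − -10.616·-105.836 = -1311.359544
x = (-372.384787·-14.686 − -10.616·1425.538334) / -1311.359544 = -15.710686
y = (12.788·1425.538334 − -372.384787·-105.836) / -1311.359544 = 16.152650
|P − Q| = √((-15.710686 − 16.402)² + (16.152650 − 38.545)²) = 39.148971

39.149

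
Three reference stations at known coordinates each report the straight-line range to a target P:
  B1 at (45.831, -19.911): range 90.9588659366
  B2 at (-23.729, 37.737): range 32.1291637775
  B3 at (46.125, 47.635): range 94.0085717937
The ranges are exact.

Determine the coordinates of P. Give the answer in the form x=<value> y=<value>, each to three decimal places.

eq1: (x − 45.831)² + (y + 19.911)² = 90.9588659366²
eq2: (x + 23.729)² + (y − 37.737)² = 32.1291637775²
eq3: (x − 46.125)² + (y − 47.635)² = 94.0085717937²
eq1−eq3, eq1−eq2 (x²,y² cancel):
  0.588·x + 135.092·y = 1335.584090
  -139.120·x + 115.296·y = 6731.450255
det = 0.588·115.296 − 135.092·-139.120 = 18861.793088
x = (1335.584090·115.296 − 135.092·6731.450255) / 18861.793088 = -40.048026
y = (0.588·6731.450255 − 1335.584090·-139.120) / 18861.793088 = 10.060791

x=-40.048 y=10.061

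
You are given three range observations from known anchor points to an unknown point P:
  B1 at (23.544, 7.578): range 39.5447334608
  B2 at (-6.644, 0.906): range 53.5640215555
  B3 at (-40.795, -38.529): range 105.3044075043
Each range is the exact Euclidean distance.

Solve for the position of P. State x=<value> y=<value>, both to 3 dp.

x=20.617 y=47.014

eq1: (x − 23.544)² + (y − 7.578)² = 39.5447334608²
eq2: (x + 6.644)² + (y − 0.906)² = 53.5640215555²
eq3: (x + 40.795)² + (y + 38.529)² = 105.3044075043²
eq2−eq1, eq2−eq3 (x²,y² cancel):
  60.376·x + 13.344·y = 1872.100909
  -68.302·x − 78.870·y = -5116.161541
det = 60.376·-78.870 − 13.344·-68.302 = -3850.433232
x = (1872.100909·-78.870 − 13.344·-5116.161541) / -3850.433232 = 20.616521
y = (60.376·-5116.161541 − 1872.100909·-68.302) / -3850.433232 = 47.014225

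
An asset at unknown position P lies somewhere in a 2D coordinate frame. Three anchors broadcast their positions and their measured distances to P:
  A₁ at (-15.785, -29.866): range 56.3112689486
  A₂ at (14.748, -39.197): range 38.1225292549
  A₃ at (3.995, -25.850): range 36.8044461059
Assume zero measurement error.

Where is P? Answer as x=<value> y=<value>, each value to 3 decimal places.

eq1: (x + 15.785)² + (y + 29.866)² = 56.3112689486²
eq2: (x − 14.748)² + (y + 39.197)² = 38.1225292549²
eq3: (x − 3.995)² + (y + 25.850)² = 36.8044461059²
eq1−eq2, eq1−eq3 (x²,y² cancel):
  61.066·x − 18.662·y = 2330.395906
  39.560·x + 8.032·y = 1359.430101
det = 61.066·8.032 − -18.662·39.560 = 1228.750832
x = (2330.395906·8.032 − -18.662·1359.430101) / 1228.750832 = 35.879874
y = (61.066·1359.430101 − 2330.395906·39.560) / 1228.750832 = -7.467343

x=35.880 y=-7.467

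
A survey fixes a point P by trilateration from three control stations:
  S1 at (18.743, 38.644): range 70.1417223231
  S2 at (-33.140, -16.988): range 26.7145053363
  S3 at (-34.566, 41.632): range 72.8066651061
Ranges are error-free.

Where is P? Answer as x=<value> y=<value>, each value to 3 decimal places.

x=-8.055 y=-26.177

eq1: (x − 18.743)² + (y − 38.644)² = 70.1417223231²
eq2: (x + 33.140)² + (y + 16.988)² = 26.7145053363²
eq3: (x + 34.566)² + (y − 41.632)² = 72.8066651061²
eq1−eq3, eq1−eq2 (x²,y² cancel):
  -106.618·x + 5.976·y = 702.423722
  -103.766·x − 111.264·y = 3748.389374
det = -106.618·-111.264 − 5.976·-103.766 = 12482.850768
x = (702.423722·-111.264 − 5.976·3748.389374) / 12482.850768 = -8.055439
y = (-106.618·3748.389374 − 702.423722·-103.766) / 12482.850768 = -26.176559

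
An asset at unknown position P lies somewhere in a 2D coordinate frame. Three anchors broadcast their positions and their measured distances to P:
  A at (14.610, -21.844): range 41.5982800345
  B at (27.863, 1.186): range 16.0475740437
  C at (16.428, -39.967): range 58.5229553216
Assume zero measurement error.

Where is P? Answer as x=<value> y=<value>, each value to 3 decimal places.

eq1: (x − 14.610)² + (y + 21.844)² = 41.5982800345²
eq2: (x − 27.863)² + (y − 1.186)² = 16.0475740437²
eq3: (x − 16.428)² + (y + 39.967)² = 58.5229553216²
eq3−eq1, eq3−eq2 (x²,y² cancel):
  -3.636·x + 36.246·y = 517.891561
  22.870·x + 82.306·y = 2077.924759
det = -3.636·82.306 − 36.246·22.870 = -1128.210636
x = (517.891561·82.306 − 36.246·2077.924759) / -1128.210636 = 28.975864
y = (-3.636·2077.924759 − 517.891561·22.870) / -1128.210636 = 17.194940

x=28.976 y=17.195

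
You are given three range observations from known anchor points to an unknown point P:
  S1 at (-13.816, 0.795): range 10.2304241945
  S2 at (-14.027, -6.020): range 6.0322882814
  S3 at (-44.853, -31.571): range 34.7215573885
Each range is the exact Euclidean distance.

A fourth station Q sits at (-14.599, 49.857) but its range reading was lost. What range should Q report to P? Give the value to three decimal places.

eq1: (x + 13.816)² + (y − 0.795)² = 10.2304241945²
eq2: (x + 14.027)² + (y + 6.020)² = 6.0322882814²
eq3: (x + 44.853)² + (y + 31.571)² = 34.7215573885²
eq2−eq1, eq2−eq3 (x²,y² cancel):
  0.422·x + 13.630·y = -109.756325
  -61.652·x − 51.102·y = 1606.324475
det = 0.422·-51.102 − 13.630·-61.652 = 818.751716
x = (-109.756325·-51.102 − 13.630·1606.324475) / 818.751716 = -19.890566
y = (0.422·1606.324475 − -109.756325·-61.652) / 818.751716 = -7.436721
|P − Q| = √((-19.890566 − -14.599)² + (-7.436721 − 49.857)²) = 57.537563

57.538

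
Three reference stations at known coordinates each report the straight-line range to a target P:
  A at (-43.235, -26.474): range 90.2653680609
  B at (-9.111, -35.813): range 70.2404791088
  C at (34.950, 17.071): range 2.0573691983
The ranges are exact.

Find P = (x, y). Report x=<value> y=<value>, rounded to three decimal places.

x=34.675 y=19.110

eq1: (x + 43.235)² + (y + 26.474)² = 90.2653680609²
eq2: (x + 9.111)² + (y + 35.813)² = 70.2404791088²
eq3: (x − 34.950)² + (y − 17.071)² = 2.0573691983²
eq2−eq1, eq2−eq3 (x²,y² cancel):
  -68.248·x + 18.678·y = -2009.555155
  88.122·x + 105.768·y = 5076.832388
det = -68.248·105.768 − 18.678·88.122 = -8864.397180
x = (-2009.555155·105.768 − 18.678·5076.832388) / -8864.397180 = 34.674857
y = (-68.248·5076.832388 − -2009.555155·88.122) / -8864.397180 = 19.109888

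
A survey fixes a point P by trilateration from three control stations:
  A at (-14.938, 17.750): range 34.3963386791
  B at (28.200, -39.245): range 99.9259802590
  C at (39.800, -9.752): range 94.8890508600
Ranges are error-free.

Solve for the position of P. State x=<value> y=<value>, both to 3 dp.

eq1: (x + 14.938)² + (y − 17.750)² = 34.3963386791²
eq2: (x − 28.200)² + (y + 39.245)² = 99.9259802590²
eq3: (x − 39.800)² + (y + 9.752)² = 94.8890508600²
eq2−eq1, eq2−eq3 (x²,y² cancel):
  -86.276·x + 113.990·y = 7004.889735
  23.200·x + 58.986·y = 325.001037
det = -86.276·58.986 − 113.990·23.200 = -7733.644136
x = (7004.889735·58.986 − 113.990·325.001037) / -7733.644136 = -48.637298
y = (-86.276·325.001037 − 7004.889735·23.200) / -7733.644136 = 24.639514

x=-48.637 y=24.640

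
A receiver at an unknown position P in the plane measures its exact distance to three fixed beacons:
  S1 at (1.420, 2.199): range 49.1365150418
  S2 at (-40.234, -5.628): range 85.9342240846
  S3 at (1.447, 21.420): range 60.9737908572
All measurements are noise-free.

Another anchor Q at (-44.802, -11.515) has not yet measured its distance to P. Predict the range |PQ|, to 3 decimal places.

eq1: (x − 1.420)² + (y − 2.199)² = 49.1365150418²
eq2: (x + 40.234)² + (y + 5.628)² = 85.9342240846²
eq3: (x − 1.447)² + (y − 21.420)² = 60.9737908572²
eq3−eq1, eq3−eq2 (x²,y² cancel):
  -0.054·x − 38.442·y = 849.347853
  -83.362·x − 54.096·y = -2477.348767
det = -0.054·-54.096 − -38.442·-83.362 = -3201.680820
x = (849.347853·-54.096 − -38.442·-2477.348767) / -3201.680820 = 44.095764
y = (-0.054·-2477.348767 − 849.347853·-83.362) / -3201.680820 = -22.156210
|P − Q| = √((44.095764 − -44.802)² + (-22.156210 − -11.515)²) = 89.532384

89.532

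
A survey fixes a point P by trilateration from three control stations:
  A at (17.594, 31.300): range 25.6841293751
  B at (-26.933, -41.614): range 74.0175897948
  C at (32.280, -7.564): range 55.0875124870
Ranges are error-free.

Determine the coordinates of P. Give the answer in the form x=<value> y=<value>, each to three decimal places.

x=-8.055 y=29.956

eq1: (x − 17.594)² + (y − 31.300)² = 25.6841293751²
eq2: (x + 26.933)² + (y + 41.614)² = 74.0175897948²
eq3: (x − 32.280)² + (y + 7.564)² = 55.0875124870²
eq1−eq3, eq1−eq2 (x²,y² cancel):
  29.372·x − 77.728·y = -2564.985870
  -89.054·x − 145.828·y = -3651.056448
det = 29.372·-145.828 − -77.728·-89.054 = -11205.249328
x = (-2564.985870·-145.828 − -77.728·-3651.056448) / -11205.249328 = -8.054925
y = (29.372·-3651.056448 − -2564.985870·-89.054) / -11205.249328 = 29.955699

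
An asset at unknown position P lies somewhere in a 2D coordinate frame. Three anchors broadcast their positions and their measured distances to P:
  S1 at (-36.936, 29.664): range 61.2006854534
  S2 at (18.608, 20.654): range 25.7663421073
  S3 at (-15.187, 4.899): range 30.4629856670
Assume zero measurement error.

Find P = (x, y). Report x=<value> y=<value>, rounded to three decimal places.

eq1: (x + 36.936)² + (y − 29.664)² = 61.2006854534²
eq2: (x − 18.608)² + (y − 20.654)² = 25.7663421073²
eq3: (x + 15.187)² + (y − 4.899)² = 30.4629856670²
eq1−eq2, eq1−eq3 (x²,y² cancel):
  111.088·x − 18.020·y = 1610.243902
  43.498·x − 49.530·y = 827.954582
det = 111.088·-49.530 − -18.020·43.498 = -4718.354680
x = (1610.243902·-49.530 − -18.020·827.954582) / -4718.354680 = 13.741154
y = (111.088·827.954582 − 1610.243902·43.498) / -4718.354680 = -4.648533

x=13.741 y=-4.649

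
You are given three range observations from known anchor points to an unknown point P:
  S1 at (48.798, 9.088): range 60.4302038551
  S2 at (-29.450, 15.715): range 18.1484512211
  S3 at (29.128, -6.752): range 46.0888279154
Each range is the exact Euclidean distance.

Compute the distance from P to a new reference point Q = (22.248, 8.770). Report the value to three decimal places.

eq1: (x − 48.798)² + (y − 9.088)² = 60.4302038551²
eq2: (x + 29.450)² + (y − 15.715)² = 18.1484512211²
eq3: (x − 29.128)² + (y + 6.752)² = 46.0888279154²
eq1−eq2, eq1−eq3 (x²,y² cancel):
  -156.496·x + 13.254·y = 1972.870433
  -39.340·x − 31.680·y = -42.177181
det = -156.496·-31.680 − 13.254·-39.340 = 5479.205640
x = (1972.870433·-31.680 − 13.254·-42.177181) / 5479.205640 = -11.304836
y = (-156.496·-42.177181 − 1972.870433·-39.340) / 5479.205640 = 15.369615
|P − Q| = √((-11.304836 − 22.248)² + (15.369615 − 8.770)²) = 34.195726

34.196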